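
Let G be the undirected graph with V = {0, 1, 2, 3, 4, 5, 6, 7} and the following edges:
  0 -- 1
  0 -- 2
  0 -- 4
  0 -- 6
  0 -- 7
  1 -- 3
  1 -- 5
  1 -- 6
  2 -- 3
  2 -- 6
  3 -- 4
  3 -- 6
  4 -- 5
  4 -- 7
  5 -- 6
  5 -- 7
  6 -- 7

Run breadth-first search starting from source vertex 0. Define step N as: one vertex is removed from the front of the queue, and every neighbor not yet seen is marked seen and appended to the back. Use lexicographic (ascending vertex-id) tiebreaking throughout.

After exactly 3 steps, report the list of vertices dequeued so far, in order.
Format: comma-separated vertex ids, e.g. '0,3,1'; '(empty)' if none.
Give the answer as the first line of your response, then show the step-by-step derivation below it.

0,1,2

step 1: dequeue 0; queue=[1,2,4,6,7]; order=0
step 2: dequeue 1; queue=[2,4,6,7,3,5]; order=0,1
step 3: dequeue 2; queue=[4,6,7,3,5]; order=0,1,2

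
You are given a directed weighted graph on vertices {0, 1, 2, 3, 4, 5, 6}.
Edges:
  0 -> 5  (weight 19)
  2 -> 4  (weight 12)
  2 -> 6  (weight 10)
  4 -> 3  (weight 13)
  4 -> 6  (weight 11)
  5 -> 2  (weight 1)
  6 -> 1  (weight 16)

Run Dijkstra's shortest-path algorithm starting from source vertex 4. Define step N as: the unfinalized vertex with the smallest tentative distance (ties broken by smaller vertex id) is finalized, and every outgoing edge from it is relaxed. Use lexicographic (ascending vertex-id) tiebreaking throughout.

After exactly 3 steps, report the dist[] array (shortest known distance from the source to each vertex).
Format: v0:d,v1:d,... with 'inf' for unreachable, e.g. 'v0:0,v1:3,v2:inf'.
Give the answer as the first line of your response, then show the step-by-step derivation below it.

v0:inf,v1:27,v2:inf,v3:13,v4:0,v5:inf,v6:11

step 1: dist = v0:inf,v1:inf,v2:inf,v3:13,v4:0,v5:inf,v6:11
step 2: dist = v0:inf,v1:27,v2:inf,v3:13,v4:0,v5:inf,v6:11
step 3: dist = v0:inf,v1:27,v2:inf,v3:13,v4:0,v5:inf,v6:11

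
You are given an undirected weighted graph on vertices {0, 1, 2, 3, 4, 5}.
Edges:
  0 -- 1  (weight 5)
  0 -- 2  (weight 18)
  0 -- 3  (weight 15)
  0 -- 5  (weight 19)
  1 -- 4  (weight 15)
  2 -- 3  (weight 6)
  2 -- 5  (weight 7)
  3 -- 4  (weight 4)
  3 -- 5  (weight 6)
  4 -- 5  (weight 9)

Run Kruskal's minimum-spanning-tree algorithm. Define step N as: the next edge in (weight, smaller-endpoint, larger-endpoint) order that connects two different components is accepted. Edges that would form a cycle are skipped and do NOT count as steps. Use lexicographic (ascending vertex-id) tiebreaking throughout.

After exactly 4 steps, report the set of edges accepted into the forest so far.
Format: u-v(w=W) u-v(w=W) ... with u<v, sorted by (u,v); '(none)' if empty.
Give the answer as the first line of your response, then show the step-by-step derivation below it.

0-1(w=5) 2-3(w=6) 3-4(w=4) 3-5(w=6)

step 1: add edge 3-4 (w=4); MST = {3-4(w=4)}
step 2: add edge 0-1 (w=5); MST = {0-1(w=5) 3-4(w=4)}
step 3: add edge 2-3 (w=6); MST = {0-1(w=5) 2-3(w=6) 3-4(w=4)}
step 4: add edge 3-5 (w=6); MST = {0-1(w=5) 2-3(w=6) 3-4(w=4) 3-5(w=6)}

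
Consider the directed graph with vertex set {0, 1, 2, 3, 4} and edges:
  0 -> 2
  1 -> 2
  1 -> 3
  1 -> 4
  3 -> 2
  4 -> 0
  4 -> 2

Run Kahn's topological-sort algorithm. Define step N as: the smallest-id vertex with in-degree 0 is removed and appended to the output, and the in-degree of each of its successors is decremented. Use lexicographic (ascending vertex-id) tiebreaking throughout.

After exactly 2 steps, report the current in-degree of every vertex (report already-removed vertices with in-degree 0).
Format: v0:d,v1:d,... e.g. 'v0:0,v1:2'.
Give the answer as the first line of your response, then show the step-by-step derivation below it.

v0:1,v1:0,v2:2,v3:0,v4:0

step 1: output 1; order=[1]; indeg=(1,0,3,0,0)
step 2: output 3; order=[1,3]; indeg=(1,0,2,0,0)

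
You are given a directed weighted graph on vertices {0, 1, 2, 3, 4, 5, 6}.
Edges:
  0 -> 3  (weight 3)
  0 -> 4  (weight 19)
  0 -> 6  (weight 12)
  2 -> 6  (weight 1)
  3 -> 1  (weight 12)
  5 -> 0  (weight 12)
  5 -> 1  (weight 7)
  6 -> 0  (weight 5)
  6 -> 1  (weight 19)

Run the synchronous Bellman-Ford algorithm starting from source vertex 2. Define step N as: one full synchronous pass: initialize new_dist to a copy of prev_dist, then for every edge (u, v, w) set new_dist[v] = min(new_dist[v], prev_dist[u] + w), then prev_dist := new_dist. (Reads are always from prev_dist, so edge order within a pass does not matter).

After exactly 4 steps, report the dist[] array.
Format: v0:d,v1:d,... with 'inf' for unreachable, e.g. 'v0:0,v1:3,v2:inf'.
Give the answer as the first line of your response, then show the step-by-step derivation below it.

v0:6,v1:20,v2:0,v3:9,v4:25,v5:inf,v6:1

step 1: dist = v0:inf,v1:inf,v2:0,v3:inf,v4:inf,v5:inf,v6:1
step 2: dist = v0:6,v1:20,v2:0,v3:inf,v4:inf,v5:inf,v6:1
step 3: dist = v0:6,v1:20,v2:0,v3:9,v4:25,v5:inf,v6:1
step 4: dist = v0:6,v1:20,v2:0,v3:9,v4:25,v5:inf,v6:1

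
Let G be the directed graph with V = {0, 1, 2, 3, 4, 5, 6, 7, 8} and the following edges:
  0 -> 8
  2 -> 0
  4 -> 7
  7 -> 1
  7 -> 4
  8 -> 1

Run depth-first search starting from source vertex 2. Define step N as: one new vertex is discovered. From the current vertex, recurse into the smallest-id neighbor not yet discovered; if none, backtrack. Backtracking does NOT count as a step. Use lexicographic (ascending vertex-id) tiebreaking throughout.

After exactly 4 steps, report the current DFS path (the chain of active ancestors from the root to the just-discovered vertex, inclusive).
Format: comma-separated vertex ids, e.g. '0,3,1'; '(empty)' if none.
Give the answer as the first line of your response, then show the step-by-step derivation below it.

2,0,8,1

step 1: discover 2; path=2; order=2
step 2: discover 0; path=2>0; order=2,0
step 3: discover 8; path=2>0>8; order=2,0,8
step 4: discover 1; path=2>0>8>1; order=2,0,8,1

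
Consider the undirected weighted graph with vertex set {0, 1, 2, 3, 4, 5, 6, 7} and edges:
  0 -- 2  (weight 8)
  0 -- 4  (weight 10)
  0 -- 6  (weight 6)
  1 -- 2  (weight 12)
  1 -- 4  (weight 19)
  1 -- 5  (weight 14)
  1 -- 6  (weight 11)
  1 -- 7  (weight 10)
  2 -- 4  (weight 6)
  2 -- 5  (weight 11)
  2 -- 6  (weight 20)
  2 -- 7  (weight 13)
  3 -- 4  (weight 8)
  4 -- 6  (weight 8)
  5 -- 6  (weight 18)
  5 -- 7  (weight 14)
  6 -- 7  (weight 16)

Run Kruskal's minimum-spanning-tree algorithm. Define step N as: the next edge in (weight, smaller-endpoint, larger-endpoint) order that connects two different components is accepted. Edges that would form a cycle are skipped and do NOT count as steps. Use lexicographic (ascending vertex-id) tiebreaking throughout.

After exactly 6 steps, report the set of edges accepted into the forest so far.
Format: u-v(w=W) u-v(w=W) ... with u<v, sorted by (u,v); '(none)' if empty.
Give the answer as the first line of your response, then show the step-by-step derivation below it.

0-2(w=8) 0-6(w=6) 1-6(w=11) 1-7(w=10) 2-4(w=6) 3-4(w=8)

step 1: add edge 0-6 (w=6); MST = {0-6(w=6)}
step 2: add edge 2-4 (w=6); MST = {0-6(w=6) 2-4(w=6)}
step 3: add edge 0-2 (w=8); MST = {0-2(w=8) 0-6(w=6) 2-4(w=6)}
step 4: add edge 3-4 (w=8); MST = {0-2(w=8) 0-6(w=6) 2-4(w=6) 3-4(w=8)}
step 5: add edge 1-7 (w=10); MST = {0-2(w=8) 0-6(w=6) 1-7(w=10) 2-4(w=6) 3-4(w=8)}
step 6: add edge 1-6 (w=11); MST = {0-2(w=8) 0-6(w=6) 1-6(w=11) 1-7(w=10) 2-4(w=6) 3-4(w=8)}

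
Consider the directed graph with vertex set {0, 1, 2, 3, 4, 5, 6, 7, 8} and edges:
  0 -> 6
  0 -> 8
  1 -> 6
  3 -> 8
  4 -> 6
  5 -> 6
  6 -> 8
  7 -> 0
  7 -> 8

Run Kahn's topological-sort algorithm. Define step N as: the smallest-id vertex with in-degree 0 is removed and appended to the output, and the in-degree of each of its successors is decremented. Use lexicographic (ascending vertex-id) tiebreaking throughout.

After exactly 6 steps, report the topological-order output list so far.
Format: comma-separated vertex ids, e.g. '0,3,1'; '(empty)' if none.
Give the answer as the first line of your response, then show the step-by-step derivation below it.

1,2,3,4,5,7

step 1: output 1; order=[1]; indeg=(1,0,0,0,0,0,3,0,4)
step 2: output 2; order=[1,2]; indeg=(1,0,0,0,0,0,3,0,4)
step 3: output 3; order=[1,2,3]; indeg=(1,0,0,0,0,0,3,0,3)
step 4: output 4; order=[1,2,3,4]; indeg=(1,0,0,0,0,0,2,0,3)
step 5: output 5; order=[1,2,3,4,5]; indeg=(1,0,0,0,0,0,1,0,3)
step 6: output 7; order=[1,2,3,4,5,7]; indeg=(0,0,0,0,0,0,1,0,2)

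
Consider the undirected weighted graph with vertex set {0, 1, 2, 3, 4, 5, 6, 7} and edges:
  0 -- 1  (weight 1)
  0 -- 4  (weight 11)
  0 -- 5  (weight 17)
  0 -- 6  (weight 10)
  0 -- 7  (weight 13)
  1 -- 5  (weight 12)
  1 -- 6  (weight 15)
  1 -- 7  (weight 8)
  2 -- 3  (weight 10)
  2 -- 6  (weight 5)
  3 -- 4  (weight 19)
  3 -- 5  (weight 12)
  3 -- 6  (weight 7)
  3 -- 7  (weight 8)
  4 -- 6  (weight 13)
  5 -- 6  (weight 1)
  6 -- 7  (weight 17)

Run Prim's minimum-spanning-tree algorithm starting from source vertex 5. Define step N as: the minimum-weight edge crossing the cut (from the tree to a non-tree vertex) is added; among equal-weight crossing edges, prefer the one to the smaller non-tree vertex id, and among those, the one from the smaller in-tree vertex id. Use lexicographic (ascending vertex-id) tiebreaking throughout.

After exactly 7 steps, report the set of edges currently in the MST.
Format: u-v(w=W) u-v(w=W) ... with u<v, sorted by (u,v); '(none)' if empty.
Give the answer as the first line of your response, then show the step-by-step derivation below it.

0-1(w=1) 0-4(w=11) 1-7(w=8) 2-6(w=5) 3-6(w=7) 3-7(w=8) 5-6(w=1)

step 1: add edge 5-6 (w=1); MST = {5-6(w=1)}
step 2: add edge 2-6 (w=5); MST = {2-6(w=5) 5-6(w=1)}
step 3: add edge 3-6 (w=7); MST = {2-6(w=5) 3-6(w=7) 5-6(w=1)}
step 4: add edge 3-7 (w=8); MST = {2-6(w=5) 3-6(w=7) 3-7(w=8) 5-6(w=1)}
step 5: add edge 1-7 (w=8); MST = {1-7(w=8) 2-6(w=5) 3-6(w=7) 3-7(w=8) 5-6(w=1)}
step 6: add edge 0-1 (w=1); MST = {0-1(w=1) 1-7(w=8) 2-6(w=5) 3-6(w=7) 3-7(w=8) 5-6(w=1)}
step 7: add edge 0-4 (w=11); MST = {0-1(w=1) 0-4(w=11) 1-7(w=8) 2-6(w=5) 3-6(w=7) 3-7(w=8) 5-6(w=1)}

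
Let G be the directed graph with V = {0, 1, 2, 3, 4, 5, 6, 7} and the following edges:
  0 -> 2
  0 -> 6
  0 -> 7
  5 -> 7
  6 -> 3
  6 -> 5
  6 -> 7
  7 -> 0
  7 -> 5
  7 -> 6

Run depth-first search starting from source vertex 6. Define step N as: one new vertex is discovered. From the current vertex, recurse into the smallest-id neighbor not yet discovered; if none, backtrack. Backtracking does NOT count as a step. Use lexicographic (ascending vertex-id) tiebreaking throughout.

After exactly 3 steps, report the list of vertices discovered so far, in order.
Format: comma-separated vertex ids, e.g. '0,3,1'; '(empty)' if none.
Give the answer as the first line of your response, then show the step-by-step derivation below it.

6,3,5

step 1: discover 6; path=6; order=6
step 2: discover 3; path=6>3; order=6,3
step 3: discover 5; path=6>5; order=6,3,5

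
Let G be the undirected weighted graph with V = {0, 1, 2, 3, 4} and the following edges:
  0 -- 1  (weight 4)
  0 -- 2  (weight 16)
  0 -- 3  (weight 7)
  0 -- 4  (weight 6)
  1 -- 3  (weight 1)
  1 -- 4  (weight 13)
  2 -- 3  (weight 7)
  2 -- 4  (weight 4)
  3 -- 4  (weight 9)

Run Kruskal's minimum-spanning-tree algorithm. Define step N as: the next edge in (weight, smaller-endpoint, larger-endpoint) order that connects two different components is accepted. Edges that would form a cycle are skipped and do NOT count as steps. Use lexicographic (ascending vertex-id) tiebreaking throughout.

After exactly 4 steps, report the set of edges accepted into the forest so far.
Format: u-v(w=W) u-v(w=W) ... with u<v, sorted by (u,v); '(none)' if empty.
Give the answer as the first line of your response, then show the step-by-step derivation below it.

0-1(w=4) 0-4(w=6) 1-3(w=1) 2-4(w=4)

step 1: add edge 1-3 (w=1); MST = {1-3(w=1)}
step 2: add edge 0-1 (w=4); MST = {0-1(w=4) 1-3(w=1)}
step 3: add edge 2-4 (w=4); MST = {0-1(w=4) 1-3(w=1) 2-4(w=4)}
step 4: add edge 0-4 (w=6); MST = {0-1(w=4) 0-4(w=6) 1-3(w=1) 2-4(w=4)}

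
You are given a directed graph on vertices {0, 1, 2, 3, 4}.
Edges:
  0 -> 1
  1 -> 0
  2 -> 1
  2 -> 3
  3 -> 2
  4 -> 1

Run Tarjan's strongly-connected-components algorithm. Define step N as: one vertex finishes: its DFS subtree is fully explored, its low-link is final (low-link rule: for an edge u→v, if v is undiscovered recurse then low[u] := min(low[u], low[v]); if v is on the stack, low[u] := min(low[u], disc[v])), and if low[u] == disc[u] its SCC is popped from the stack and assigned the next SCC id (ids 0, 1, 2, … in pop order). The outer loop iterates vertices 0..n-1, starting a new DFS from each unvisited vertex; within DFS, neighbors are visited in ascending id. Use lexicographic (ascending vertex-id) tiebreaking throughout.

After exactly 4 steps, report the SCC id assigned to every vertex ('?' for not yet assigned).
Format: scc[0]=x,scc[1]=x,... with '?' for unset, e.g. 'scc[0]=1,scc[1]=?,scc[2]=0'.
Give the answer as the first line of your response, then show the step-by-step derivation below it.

scc[0]=0,scc[1]=0,scc[2]=1,scc[3]=1,scc[4]=?

step 1: low=(low[0]=0,low[1]=0,low[2]=?,low[3]=?,low[4]=?); scc=(scc[0]=?,scc[1]=?,scc[2]=?,scc[3]=?,scc[4]=?)
step 2: low=(low[0]=0,low[1]=0,low[2]=?,low[3]=?,low[4]=?); scc=(scc[0]=0,scc[1]=0,scc[2]=?,scc[3]=?,scc[4]=?)
step 3: low=(low[0]=0,low[1]=0,low[2]=2,low[3]=2,low[4]=?); scc=(scc[0]=0,scc[1]=0,scc[2]=?,scc[3]=?,scc[4]=?)
step 4: low=(low[0]=0,low[1]=0,low[2]=2,low[3]=2,low[4]=?); scc=(scc[0]=0,scc[1]=0,scc[2]=1,scc[3]=1,scc[4]=?)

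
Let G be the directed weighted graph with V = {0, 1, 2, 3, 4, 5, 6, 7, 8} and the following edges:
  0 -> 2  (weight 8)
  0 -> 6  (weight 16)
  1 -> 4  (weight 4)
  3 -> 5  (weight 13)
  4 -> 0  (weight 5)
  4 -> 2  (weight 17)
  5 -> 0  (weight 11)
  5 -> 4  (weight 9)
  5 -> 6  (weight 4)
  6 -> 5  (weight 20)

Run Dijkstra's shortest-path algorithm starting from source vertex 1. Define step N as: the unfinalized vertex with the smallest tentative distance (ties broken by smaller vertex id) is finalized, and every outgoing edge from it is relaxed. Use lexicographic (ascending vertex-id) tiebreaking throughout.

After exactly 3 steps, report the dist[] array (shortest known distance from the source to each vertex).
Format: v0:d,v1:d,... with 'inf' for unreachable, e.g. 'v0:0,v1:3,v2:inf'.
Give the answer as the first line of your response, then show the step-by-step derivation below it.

v0:9,v1:0,v2:17,v3:inf,v4:4,v5:inf,v6:25,v7:inf,v8:inf

step 1: dist = v0:inf,v1:0,v2:inf,v3:inf,v4:4,v5:inf,v6:inf,v7:inf,v8:inf
step 2: dist = v0:9,v1:0,v2:21,v3:inf,v4:4,v5:inf,v6:inf,v7:inf,v8:inf
step 3: dist = v0:9,v1:0,v2:17,v3:inf,v4:4,v5:inf,v6:25,v7:inf,v8:inf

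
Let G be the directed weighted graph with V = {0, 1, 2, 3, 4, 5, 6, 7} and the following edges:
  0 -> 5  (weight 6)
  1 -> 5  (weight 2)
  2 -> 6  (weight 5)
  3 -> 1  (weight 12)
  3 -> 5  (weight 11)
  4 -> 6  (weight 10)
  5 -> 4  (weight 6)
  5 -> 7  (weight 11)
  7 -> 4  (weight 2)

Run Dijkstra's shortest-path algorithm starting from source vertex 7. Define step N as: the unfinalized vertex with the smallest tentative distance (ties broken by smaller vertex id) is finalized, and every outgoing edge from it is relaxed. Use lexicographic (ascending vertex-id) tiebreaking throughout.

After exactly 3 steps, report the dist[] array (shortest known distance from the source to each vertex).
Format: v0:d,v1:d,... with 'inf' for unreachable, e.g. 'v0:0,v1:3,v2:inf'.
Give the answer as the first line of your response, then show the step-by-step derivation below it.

v0:inf,v1:inf,v2:inf,v3:inf,v4:2,v5:inf,v6:12,v7:0

step 1: dist = v0:inf,v1:inf,v2:inf,v3:inf,v4:2,v5:inf,v6:inf,v7:0
step 2: dist = v0:inf,v1:inf,v2:inf,v3:inf,v4:2,v5:inf,v6:12,v7:0
step 3: dist = v0:inf,v1:inf,v2:inf,v3:inf,v4:2,v5:inf,v6:12,v7:0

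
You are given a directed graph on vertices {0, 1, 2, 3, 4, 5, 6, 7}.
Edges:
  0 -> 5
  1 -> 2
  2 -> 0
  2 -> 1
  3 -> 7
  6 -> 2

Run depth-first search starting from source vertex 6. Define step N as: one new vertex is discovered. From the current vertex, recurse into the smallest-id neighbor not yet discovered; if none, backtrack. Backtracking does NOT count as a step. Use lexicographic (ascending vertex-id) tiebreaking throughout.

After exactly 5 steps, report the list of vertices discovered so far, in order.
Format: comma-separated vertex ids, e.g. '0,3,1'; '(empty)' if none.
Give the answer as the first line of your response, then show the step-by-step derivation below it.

6,2,0,5,1

step 1: discover 6; path=6; order=6
step 2: discover 2; path=6>2; order=6,2
step 3: discover 0; path=6>2>0; order=6,2,0
step 4: discover 5; path=6>2>0>5; order=6,2,0,5
step 5: discover 1; path=6>2>1; order=6,2,0,5,1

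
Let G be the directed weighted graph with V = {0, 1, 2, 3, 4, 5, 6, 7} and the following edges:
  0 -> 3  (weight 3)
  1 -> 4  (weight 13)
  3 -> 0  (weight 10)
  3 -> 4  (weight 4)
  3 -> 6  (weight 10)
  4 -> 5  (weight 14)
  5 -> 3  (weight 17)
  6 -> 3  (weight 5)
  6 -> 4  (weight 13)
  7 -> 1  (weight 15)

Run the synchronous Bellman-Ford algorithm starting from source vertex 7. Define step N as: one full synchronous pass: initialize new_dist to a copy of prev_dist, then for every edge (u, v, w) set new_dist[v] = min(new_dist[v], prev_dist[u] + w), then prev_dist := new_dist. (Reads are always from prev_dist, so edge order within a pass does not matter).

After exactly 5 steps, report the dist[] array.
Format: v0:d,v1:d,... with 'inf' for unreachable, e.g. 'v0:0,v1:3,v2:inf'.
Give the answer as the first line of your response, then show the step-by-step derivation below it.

v0:69,v1:15,v2:inf,v3:59,v4:28,v5:42,v6:69,v7:0

step 1: dist = v0:inf,v1:15,v2:inf,v3:inf,v4:inf,v5:inf,v6:inf,v7:0
step 2: dist = v0:inf,v1:15,v2:inf,v3:inf,v4:28,v5:inf,v6:inf,v7:0
step 3: dist = v0:inf,v1:15,v2:inf,v3:inf,v4:28,v5:42,v6:inf,v7:0
step 4: dist = v0:inf,v1:15,v2:inf,v3:59,v4:28,v5:42,v6:inf,v7:0
step 5: dist = v0:69,v1:15,v2:inf,v3:59,v4:28,v5:42,v6:69,v7:0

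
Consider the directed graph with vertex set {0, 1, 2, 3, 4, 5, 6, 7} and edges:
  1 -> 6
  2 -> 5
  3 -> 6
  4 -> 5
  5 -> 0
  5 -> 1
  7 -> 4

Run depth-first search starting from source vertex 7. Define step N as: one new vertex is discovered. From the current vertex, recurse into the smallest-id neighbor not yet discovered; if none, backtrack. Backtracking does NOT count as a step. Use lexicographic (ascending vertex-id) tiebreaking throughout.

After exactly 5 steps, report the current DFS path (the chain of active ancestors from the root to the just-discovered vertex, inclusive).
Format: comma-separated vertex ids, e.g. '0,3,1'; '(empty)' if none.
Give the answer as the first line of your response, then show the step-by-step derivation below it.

7,4,5,1

step 1: discover 7; path=7; order=7
step 2: discover 4; path=7>4; order=7,4
step 3: discover 5; path=7>4>5; order=7,4,5
step 4: discover 0; path=7>4>5>0; order=7,4,5,0
step 5: discover 1; path=7>4>5>1; order=7,4,5,0,1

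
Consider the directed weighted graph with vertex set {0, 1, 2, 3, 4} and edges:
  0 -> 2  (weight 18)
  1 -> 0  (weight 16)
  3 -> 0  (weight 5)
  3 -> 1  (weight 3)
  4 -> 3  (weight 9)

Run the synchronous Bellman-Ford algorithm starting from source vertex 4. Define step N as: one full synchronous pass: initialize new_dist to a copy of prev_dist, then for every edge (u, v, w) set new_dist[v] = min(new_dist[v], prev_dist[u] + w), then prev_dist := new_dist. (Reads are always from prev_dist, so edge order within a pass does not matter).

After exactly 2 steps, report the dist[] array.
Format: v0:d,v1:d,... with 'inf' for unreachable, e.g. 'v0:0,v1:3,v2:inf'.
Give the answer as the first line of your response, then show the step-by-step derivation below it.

v0:14,v1:12,v2:inf,v3:9,v4:0

step 1: dist = v0:inf,v1:inf,v2:inf,v3:9,v4:0
step 2: dist = v0:14,v1:12,v2:inf,v3:9,v4:0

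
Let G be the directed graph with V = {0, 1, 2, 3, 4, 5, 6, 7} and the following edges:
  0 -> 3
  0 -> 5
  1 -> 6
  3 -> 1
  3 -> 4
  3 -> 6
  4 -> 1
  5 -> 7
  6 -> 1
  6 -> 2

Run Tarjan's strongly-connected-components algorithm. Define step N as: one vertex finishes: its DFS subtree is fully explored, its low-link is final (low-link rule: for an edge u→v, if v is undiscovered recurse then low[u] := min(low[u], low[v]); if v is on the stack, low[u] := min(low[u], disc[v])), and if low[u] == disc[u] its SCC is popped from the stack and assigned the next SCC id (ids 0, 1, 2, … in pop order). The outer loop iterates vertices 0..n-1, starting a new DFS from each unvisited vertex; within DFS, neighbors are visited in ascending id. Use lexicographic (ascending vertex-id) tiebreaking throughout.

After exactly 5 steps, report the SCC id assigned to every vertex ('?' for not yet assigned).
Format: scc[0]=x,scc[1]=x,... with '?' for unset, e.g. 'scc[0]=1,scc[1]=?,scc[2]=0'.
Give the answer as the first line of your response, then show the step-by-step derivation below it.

scc[0]=?,scc[1]=1,scc[2]=0,scc[3]=3,scc[4]=2,scc[5]=?,scc[6]=1,scc[7]=?

step 1: low=(low[0]=0,low[1]=2,low[2]=4,low[3]=1,low[4]=?,low[5]=?,low[6]=2,low[7]=?); scc=(scc[0]=?,scc[1]=?,scc[2]=0,scc[3]=?,scc[4]=?,scc[5]=?,scc[6]=?,scc[7]=?)
step 2: low=(low[0]=0,low[1]=2,low[2]=4,low[3]=1,low[4]=?,low[5]=?,low[6]=2,low[7]=?); scc=(scc[0]=?,scc[1]=?,scc[2]=0,scc[3]=?,scc[4]=?,scc[5]=?,scc[6]=?,scc[7]=?)
step 3: low=(low[0]=0,low[1]=2,low[2]=4,low[3]=1,low[4]=?,low[5]=?,low[6]=2,low[7]=?); scc=(scc[0]=?,scc[1]=1,scc[2]=0,scc[3]=?,scc[4]=?,scc[5]=?,scc[6]=1,scc[7]=?)
step 4: low=(low[0]=0,low[1]=2,low[2]=4,low[3]=1,low[4]=5,low[5]=?,low[6]=2,low[7]=?); scc=(scc[0]=?,scc[1]=1,scc[2]=0,scc[3]=?,scc[4]=2,scc[5]=?,scc[6]=1,scc[7]=?)
step 5: low=(low[0]=0,low[1]=2,low[2]=4,low[3]=1,low[4]=5,low[5]=?,low[6]=2,low[7]=?); scc=(scc[0]=?,scc[1]=1,scc[2]=0,scc[3]=3,scc[4]=2,scc[5]=?,scc[6]=1,scc[7]=?)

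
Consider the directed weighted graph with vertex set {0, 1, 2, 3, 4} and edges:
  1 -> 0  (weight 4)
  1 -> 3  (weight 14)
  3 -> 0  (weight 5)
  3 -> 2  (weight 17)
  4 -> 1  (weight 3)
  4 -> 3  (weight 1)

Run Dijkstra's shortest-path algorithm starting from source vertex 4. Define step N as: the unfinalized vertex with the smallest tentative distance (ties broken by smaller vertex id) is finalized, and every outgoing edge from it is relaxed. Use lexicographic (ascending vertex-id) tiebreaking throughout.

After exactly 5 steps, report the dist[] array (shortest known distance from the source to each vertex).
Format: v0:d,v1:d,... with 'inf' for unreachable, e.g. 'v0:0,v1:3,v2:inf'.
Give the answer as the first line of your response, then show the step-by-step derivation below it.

v0:6,v1:3,v2:18,v3:1,v4:0

step 1: dist = v0:inf,v1:3,v2:inf,v3:1,v4:0
step 2: dist = v0:6,v1:3,v2:18,v3:1,v4:0
step 3: dist = v0:6,v1:3,v2:18,v3:1,v4:0
step 4: dist = v0:6,v1:3,v2:18,v3:1,v4:0
step 5: dist = v0:6,v1:3,v2:18,v3:1,v4:0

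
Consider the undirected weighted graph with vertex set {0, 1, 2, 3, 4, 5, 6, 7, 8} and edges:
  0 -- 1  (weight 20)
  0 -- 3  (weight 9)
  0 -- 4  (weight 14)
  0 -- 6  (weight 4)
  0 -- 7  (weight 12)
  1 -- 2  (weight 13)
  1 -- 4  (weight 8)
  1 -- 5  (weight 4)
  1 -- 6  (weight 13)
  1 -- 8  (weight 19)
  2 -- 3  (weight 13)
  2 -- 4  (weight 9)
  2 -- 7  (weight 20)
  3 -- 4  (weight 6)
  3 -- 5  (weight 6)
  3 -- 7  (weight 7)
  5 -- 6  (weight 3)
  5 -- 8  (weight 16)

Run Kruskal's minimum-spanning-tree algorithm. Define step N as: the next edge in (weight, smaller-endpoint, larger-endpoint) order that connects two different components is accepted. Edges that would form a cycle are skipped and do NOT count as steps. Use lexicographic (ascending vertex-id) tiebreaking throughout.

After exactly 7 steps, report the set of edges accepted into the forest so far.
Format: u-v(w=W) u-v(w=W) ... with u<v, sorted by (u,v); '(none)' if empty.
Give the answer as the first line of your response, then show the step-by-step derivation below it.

0-6(w=4) 1-5(w=4) 2-4(w=9) 3-4(w=6) 3-5(w=6) 3-7(w=7) 5-6(w=3)

step 1: add edge 5-6 (w=3); MST = {5-6(w=3)}
step 2: add edge 0-6 (w=4); MST = {0-6(w=4) 5-6(w=3)}
step 3: add edge 1-5 (w=4); MST = {0-6(w=4) 1-5(w=4) 5-6(w=3)}
step 4: add edge 3-4 (w=6); MST = {0-6(w=4) 1-5(w=4) 3-4(w=6) 5-6(w=3)}
step 5: add edge 3-5 (w=6); MST = {0-6(w=4) 1-5(w=4) 3-4(w=6) 3-5(w=6) 5-6(w=3)}
step 6: add edge 3-7 (w=7); MST = {0-6(w=4) 1-5(w=4) 3-4(w=6) 3-5(w=6) 3-7(w=7) 5-6(w=3)}
step 7: add edge 2-4 (w=9); MST = {0-6(w=4) 1-5(w=4) 2-4(w=9) 3-4(w=6) 3-5(w=6) 3-7(w=7) 5-6(w=3)}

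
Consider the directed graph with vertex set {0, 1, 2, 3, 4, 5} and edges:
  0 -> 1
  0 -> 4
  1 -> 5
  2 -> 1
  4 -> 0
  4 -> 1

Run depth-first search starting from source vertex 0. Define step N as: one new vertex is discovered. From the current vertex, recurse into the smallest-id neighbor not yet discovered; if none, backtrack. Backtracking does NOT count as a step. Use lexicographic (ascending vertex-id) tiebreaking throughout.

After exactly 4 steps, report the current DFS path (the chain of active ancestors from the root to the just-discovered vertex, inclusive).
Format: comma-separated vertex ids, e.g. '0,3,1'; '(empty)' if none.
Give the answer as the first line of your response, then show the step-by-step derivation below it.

0,4

step 1: discover 0; path=0; order=0
step 2: discover 1; path=0>1; order=0,1
step 3: discover 5; path=0>1>5; order=0,1,5
step 4: discover 4; path=0>4; order=0,1,5,4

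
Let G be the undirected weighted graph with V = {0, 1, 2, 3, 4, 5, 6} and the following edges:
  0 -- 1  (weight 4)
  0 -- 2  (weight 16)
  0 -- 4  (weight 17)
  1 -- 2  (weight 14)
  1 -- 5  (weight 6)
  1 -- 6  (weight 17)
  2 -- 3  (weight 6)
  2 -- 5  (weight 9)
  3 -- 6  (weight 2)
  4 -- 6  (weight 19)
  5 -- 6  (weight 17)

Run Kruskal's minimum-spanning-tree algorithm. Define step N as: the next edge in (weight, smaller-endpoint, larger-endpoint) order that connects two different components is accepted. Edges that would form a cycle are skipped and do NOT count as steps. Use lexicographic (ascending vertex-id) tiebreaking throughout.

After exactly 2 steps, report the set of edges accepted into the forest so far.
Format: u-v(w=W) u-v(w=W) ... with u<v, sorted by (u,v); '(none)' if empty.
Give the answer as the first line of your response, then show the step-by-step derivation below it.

0-1(w=4) 3-6(w=2)

step 1: add edge 3-6 (w=2); MST = {3-6(w=2)}
step 2: add edge 0-1 (w=4); MST = {0-1(w=4) 3-6(w=2)}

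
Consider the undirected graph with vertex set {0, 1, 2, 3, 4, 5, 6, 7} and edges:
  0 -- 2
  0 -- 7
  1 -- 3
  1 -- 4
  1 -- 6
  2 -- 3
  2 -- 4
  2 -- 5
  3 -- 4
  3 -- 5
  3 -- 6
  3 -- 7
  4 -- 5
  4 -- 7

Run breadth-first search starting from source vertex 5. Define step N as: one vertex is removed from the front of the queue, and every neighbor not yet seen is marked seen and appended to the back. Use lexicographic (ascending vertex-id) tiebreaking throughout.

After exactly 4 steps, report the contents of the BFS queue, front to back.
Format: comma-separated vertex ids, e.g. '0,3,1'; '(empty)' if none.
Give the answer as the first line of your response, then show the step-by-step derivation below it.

0,1,6,7

step 1: dequeue 5; queue=[2,3,4]; order=5
step 2: dequeue 2; queue=[3,4,0]; order=5,2
step 3: dequeue 3; queue=[4,0,1,6,7]; order=5,2,3
step 4: dequeue 4; queue=[0,1,6,7]; order=5,2,3,4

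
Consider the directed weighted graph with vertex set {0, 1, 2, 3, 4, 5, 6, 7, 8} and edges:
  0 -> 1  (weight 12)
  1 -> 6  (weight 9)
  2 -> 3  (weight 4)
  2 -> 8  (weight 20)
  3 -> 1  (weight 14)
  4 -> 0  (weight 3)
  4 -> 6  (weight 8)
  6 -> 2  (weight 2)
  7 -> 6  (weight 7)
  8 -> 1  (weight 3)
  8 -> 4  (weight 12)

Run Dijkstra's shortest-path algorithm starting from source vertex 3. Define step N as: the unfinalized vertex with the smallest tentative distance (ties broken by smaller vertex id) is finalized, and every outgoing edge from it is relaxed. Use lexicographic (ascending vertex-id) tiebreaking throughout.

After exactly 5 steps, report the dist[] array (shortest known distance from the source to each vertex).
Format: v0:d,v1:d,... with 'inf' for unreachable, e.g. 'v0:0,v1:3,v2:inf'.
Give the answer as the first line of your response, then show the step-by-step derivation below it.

v0:inf,v1:14,v2:25,v3:0,v4:57,v5:inf,v6:23,v7:inf,v8:45

step 1: dist = v0:inf,v1:14,v2:inf,v3:0,v4:inf,v5:inf,v6:inf,v7:inf,v8:inf
step 2: dist = v0:inf,v1:14,v2:inf,v3:0,v4:inf,v5:inf,v6:23,v7:inf,v8:inf
step 3: dist = v0:inf,v1:14,v2:25,v3:0,v4:inf,v5:inf,v6:23,v7:inf,v8:inf
step 4: dist = v0:inf,v1:14,v2:25,v3:0,v4:inf,v5:inf,v6:23,v7:inf,v8:45
step 5: dist = v0:inf,v1:14,v2:25,v3:0,v4:57,v5:inf,v6:23,v7:inf,v8:45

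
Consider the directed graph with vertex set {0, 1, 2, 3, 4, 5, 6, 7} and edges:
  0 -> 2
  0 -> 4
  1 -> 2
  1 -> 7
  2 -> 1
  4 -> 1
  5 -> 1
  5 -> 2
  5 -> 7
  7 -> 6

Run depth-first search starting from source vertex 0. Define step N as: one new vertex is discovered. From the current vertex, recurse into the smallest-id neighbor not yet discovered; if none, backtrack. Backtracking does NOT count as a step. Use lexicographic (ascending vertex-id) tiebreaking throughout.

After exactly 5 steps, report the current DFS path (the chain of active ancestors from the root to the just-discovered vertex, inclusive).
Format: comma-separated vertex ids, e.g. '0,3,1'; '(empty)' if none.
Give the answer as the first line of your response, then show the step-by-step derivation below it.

0,2,1,7,6

step 1: discover 0; path=0; order=0
step 2: discover 2; path=0>2; order=0,2
step 3: discover 1; path=0>2>1; order=0,2,1
step 4: discover 7; path=0>2>1>7; order=0,2,1,7
step 5: discover 6; path=0>2>1>7>6; order=0,2,1,7,6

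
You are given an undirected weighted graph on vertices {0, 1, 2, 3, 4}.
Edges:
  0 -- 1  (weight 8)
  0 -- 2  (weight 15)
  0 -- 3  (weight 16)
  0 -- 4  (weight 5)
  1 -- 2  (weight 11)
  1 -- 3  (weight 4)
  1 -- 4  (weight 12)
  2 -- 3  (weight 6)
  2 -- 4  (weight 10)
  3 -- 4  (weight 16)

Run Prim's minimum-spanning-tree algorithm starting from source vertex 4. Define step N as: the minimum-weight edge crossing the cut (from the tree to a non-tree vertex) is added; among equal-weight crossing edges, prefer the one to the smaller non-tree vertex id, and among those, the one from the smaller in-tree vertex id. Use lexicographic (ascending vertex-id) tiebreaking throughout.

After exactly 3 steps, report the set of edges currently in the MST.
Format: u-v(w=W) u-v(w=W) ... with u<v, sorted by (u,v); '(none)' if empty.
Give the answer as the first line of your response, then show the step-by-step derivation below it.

0-1(w=8) 0-4(w=5) 1-3(w=4)

step 1: add edge 0-4 (w=5); MST = {0-4(w=5)}
step 2: add edge 0-1 (w=8); MST = {0-1(w=8) 0-4(w=5)}
step 3: add edge 1-3 (w=4); MST = {0-1(w=8) 0-4(w=5) 1-3(w=4)}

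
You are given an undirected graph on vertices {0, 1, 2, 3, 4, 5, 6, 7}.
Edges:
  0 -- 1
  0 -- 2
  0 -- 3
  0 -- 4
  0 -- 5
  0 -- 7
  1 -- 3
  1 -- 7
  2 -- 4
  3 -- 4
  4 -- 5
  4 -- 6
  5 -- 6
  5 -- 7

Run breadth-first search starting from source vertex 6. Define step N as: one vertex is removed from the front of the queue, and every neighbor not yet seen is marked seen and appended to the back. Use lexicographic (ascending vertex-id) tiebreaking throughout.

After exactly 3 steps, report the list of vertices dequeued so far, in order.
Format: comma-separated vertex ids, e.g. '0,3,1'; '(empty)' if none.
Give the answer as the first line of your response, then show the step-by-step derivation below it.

6,4,5

step 1: dequeue 6; queue=[4,5]; order=6
step 2: dequeue 4; queue=[5,0,2,3]; order=6,4
step 3: dequeue 5; queue=[0,2,3,7]; order=6,4,5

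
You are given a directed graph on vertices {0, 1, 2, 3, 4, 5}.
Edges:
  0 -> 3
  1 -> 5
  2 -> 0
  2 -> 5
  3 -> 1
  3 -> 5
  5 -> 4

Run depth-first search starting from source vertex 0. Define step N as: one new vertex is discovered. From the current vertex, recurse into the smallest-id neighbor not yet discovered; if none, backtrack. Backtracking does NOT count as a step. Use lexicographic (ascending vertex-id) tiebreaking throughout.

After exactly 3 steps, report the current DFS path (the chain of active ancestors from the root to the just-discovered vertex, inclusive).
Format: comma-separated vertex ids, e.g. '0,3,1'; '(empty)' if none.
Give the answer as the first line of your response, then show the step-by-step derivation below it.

0,3,1

step 1: discover 0; path=0; order=0
step 2: discover 3; path=0>3; order=0,3
step 3: discover 1; path=0>3>1; order=0,3,1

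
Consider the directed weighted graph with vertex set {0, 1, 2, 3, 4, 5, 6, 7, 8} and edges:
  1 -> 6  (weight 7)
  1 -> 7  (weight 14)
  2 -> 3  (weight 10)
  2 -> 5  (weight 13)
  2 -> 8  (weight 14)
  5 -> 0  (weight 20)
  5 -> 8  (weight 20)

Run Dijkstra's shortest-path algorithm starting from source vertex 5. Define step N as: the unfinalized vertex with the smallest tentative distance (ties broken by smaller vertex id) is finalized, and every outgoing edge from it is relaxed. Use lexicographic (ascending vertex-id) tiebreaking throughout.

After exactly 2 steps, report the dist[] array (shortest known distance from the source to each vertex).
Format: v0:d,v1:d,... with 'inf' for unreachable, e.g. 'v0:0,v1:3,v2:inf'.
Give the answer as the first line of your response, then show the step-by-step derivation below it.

v0:20,v1:inf,v2:inf,v3:inf,v4:inf,v5:0,v6:inf,v7:inf,v8:20

step 1: dist = v0:20,v1:inf,v2:inf,v3:inf,v4:inf,v5:0,v6:inf,v7:inf,v8:20
step 2: dist = v0:20,v1:inf,v2:inf,v3:inf,v4:inf,v5:0,v6:inf,v7:inf,v8:20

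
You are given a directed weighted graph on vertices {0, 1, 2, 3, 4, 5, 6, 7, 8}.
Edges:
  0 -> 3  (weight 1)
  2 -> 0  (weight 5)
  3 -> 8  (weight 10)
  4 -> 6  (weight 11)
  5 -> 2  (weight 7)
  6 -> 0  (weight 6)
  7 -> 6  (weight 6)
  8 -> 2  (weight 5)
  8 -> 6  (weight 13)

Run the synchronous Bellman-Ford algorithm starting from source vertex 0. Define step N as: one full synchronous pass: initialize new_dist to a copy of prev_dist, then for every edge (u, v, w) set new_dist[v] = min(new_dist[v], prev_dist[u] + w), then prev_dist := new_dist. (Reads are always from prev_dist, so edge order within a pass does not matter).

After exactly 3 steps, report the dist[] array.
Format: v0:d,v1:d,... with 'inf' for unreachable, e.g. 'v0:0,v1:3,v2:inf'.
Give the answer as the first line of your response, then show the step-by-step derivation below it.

v0:0,v1:inf,v2:16,v3:1,v4:inf,v5:inf,v6:24,v7:inf,v8:11

step 1: dist = v0:0,v1:inf,v2:inf,v3:1,v4:inf,v5:inf,v6:inf,v7:inf,v8:inf
step 2: dist = v0:0,v1:inf,v2:inf,v3:1,v4:inf,v5:inf,v6:inf,v7:inf,v8:11
step 3: dist = v0:0,v1:inf,v2:16,v3:1,v4:inf,v5:inf,v6:24,v7:inf,v8:11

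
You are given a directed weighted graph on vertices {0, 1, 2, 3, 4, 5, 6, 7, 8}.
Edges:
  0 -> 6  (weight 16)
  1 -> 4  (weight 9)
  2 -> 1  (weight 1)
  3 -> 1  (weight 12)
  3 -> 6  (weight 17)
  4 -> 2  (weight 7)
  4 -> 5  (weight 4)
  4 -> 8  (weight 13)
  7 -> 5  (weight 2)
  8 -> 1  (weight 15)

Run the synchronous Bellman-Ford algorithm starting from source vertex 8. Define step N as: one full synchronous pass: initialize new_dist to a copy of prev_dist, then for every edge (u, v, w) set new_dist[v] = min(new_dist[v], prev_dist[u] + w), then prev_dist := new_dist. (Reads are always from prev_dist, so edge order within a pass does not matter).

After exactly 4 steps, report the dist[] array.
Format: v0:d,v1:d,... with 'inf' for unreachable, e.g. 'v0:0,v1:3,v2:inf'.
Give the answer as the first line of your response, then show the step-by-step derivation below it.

v0:inf,v1:15,v2:31,v3:inf,v4:24,v5:28,v6:inf,v7:inf,v8:0

step 1: dist = v0:inf,v1:15,v2:inf,v3:inf,v4:inf,v5:inf,v6:inf,v7:inf,v8:0
step 2: dist = v0:inf,v1:15,v2:inf,v3:inf,v4:24,v5:inf,v6:inf,v7:inf,v8:0
step 3: dist = v0:inf,v1:15,v2:31,v3:inf,v4:24,v5:28,v6:inf,v7:inf,v8:0
step 4: dist = v0:inf,v1:15,v2:31,v3:inf,v4:24,v5:28,v6:inf,v7:inf,v8:0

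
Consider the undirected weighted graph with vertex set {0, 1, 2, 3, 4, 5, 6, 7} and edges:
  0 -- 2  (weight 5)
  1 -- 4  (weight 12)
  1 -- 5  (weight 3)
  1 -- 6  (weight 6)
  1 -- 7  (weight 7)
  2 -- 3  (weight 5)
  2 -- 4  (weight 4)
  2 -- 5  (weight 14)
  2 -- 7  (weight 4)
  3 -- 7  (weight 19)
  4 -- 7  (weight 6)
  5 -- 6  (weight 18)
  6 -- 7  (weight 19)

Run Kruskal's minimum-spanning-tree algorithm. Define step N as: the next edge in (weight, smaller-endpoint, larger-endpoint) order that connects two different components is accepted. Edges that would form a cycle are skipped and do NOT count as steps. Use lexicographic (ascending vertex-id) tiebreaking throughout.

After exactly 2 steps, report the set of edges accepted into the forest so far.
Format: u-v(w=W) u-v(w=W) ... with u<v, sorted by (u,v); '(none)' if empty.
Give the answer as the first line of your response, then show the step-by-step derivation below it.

1-5(w=3) 2-4(w=4)

step 1: add edge 1-5 (w=3); MST = {1-5(w=3)}
step 2: add edge 2-4 (w=4); MST = {1-5(w=3) 2-4(w=4)}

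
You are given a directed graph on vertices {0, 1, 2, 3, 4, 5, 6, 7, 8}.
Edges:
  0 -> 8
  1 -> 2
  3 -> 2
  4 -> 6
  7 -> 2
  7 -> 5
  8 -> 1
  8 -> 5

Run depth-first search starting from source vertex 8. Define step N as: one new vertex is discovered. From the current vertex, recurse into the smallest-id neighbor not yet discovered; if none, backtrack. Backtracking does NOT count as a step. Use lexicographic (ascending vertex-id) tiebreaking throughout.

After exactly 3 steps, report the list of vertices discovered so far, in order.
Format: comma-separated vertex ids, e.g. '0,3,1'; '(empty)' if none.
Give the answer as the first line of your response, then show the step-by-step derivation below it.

8,1,2

step 1: discover 8; path=8; order=8
step 2: discover 1; path=8>1; order=8,1
step 3: discover 2; path=8>1>2; order=8,1,2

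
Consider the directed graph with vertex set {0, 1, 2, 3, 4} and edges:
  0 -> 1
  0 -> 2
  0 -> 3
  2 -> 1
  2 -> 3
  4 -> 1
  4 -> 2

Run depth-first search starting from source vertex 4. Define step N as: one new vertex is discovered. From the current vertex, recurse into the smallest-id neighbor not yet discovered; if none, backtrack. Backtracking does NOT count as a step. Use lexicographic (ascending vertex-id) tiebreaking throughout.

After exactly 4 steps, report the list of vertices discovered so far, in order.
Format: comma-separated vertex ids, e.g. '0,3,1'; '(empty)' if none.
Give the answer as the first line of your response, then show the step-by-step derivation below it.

4,1,2,3

step 1: discover 4; path=4; order=4
step 2: discover 1; path=4>1; order=4,1
step 3: discover 2; path=4>2; order=4,1,2
step 4: discover 3; path=4>2>3; order=4,1,2,3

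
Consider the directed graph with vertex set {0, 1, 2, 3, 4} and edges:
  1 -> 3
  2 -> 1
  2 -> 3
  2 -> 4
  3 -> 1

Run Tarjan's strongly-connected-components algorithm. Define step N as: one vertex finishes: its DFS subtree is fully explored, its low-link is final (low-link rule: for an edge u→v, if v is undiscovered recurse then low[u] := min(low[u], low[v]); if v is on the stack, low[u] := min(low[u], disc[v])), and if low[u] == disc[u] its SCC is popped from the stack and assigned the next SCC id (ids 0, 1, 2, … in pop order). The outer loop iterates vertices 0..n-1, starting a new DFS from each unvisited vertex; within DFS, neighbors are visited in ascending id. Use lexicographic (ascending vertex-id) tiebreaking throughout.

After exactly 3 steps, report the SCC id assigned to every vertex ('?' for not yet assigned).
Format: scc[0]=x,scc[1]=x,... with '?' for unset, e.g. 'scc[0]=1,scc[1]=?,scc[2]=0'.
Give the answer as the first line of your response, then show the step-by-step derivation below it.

scc[0]=0,scc[1]=1,scc[2]=?,scc[3]=1,scc[4]=?

step 1: low=(low[0]=0,low[1]=?,low[2]=?,low[3]=?,low[4]=?); scc=(scc[0]=0,scc[1]=?,scc[2]=?,scc[3]=?,scc[4]=?)
step 2: low=(low[0]=0,low[1]=1,low[2]=?,low[3]=1,low[4]=?); scc=(scc[0]=0,scc[1]=?,scc[2]=?,scc[3]=?,scc[4]=?)
step 3: low=(low[0]=0,low[1]=1,low[2]=?,low[3]=1,low[4]=?); scc=(scc[0]=0,scc[1]=1,scc[2]=?,scc[3]=1,scc[4]=?)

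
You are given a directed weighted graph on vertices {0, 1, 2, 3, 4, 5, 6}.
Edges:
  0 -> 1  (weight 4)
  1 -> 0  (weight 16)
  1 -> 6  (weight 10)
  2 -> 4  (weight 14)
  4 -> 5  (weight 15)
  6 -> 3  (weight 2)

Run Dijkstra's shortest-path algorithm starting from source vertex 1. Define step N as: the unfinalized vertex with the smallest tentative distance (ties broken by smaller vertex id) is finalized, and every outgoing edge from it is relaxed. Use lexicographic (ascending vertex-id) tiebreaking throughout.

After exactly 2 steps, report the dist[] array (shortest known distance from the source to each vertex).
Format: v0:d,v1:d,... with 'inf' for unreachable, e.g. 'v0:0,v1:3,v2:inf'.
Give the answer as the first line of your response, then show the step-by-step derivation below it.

v0:16,v1:0,v2:inf,v3:12,v4:inf,v5:inf,v6:10

step 1: dist = v0:16,v1:0,v2:inf,v3:inf,v4:inf,v5:inf,v6:10
step 2: dist = v0:16,v1:0,v2:inf,v3:12,v4:inf,v5:inf,v6:10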